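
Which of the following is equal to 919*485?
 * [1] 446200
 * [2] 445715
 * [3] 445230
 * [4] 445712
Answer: 2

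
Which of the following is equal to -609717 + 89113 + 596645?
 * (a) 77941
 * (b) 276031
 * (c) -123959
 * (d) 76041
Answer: d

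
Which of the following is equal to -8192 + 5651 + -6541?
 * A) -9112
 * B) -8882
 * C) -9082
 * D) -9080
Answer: C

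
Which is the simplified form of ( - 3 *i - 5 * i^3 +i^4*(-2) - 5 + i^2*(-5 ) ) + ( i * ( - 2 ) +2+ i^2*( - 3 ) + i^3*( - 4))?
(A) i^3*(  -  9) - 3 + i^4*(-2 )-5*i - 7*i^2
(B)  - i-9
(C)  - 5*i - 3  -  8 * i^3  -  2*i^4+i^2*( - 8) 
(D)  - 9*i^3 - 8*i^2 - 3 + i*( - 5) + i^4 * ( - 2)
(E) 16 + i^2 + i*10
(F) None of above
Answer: D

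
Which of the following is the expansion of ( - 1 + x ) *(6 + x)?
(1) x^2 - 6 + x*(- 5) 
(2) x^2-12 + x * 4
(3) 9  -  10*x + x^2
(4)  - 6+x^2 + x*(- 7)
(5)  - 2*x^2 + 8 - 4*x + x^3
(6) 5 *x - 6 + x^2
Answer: 6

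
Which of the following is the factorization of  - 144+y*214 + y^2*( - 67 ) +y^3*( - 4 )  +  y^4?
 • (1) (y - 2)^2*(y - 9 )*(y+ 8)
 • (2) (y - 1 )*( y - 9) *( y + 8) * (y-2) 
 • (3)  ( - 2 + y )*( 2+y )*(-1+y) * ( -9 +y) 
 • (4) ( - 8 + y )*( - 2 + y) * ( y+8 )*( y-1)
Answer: 2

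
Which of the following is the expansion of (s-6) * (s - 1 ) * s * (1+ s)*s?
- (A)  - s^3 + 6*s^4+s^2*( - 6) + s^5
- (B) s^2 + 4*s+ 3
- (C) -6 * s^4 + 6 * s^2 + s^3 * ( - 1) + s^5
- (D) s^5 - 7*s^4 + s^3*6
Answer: C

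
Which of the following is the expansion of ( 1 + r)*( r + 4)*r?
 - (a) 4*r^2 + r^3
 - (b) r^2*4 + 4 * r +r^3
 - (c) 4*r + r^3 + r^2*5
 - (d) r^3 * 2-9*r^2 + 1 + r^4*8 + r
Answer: c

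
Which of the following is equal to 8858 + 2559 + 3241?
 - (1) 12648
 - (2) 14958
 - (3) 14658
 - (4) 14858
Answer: 3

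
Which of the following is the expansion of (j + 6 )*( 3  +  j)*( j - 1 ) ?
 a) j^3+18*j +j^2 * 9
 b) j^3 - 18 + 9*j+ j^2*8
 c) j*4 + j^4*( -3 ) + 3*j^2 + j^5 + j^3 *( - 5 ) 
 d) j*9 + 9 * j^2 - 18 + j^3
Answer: b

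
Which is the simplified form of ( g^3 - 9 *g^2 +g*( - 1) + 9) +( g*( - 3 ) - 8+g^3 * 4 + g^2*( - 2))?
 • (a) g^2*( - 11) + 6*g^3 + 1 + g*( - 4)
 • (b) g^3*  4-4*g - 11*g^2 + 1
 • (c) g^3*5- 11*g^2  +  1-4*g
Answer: c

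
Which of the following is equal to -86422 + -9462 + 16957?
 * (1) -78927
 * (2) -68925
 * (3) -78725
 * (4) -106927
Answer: 1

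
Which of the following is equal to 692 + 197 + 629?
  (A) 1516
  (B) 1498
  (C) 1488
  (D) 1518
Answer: D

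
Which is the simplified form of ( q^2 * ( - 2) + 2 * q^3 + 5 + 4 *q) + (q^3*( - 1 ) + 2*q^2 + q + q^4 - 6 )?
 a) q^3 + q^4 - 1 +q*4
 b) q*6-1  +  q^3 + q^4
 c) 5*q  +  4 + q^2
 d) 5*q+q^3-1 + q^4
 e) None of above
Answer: d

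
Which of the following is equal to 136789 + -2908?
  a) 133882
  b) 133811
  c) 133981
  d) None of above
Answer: d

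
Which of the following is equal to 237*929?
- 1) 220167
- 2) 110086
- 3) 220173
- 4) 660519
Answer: 3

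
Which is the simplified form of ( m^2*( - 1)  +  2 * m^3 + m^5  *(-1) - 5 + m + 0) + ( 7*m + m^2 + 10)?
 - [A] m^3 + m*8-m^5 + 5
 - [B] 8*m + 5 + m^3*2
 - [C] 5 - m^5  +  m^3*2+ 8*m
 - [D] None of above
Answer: C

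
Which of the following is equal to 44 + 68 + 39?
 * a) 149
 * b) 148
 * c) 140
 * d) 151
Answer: d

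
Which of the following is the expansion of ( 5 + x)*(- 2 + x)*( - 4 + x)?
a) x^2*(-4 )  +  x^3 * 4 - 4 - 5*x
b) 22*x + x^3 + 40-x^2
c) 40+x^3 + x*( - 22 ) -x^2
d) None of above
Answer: c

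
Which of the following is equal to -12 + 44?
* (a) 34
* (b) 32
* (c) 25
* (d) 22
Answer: b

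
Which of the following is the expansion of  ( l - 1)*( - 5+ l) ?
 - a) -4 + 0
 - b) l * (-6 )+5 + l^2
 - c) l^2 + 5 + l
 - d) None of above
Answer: b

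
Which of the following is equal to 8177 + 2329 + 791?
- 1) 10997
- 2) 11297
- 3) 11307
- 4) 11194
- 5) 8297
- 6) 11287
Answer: 2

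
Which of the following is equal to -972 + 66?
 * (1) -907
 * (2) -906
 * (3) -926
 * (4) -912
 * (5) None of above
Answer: 2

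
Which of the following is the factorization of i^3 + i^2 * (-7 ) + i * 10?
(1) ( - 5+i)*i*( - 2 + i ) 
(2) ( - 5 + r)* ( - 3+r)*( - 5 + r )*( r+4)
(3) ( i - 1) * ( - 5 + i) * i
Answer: 1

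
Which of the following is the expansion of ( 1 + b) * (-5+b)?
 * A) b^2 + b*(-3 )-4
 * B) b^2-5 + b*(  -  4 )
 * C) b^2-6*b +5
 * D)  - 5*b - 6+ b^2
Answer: B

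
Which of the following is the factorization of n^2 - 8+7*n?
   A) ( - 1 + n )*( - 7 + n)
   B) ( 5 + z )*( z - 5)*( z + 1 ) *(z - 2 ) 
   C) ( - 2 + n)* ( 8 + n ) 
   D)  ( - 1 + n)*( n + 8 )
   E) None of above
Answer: D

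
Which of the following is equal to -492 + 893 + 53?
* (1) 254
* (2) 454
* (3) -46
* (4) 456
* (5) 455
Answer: 2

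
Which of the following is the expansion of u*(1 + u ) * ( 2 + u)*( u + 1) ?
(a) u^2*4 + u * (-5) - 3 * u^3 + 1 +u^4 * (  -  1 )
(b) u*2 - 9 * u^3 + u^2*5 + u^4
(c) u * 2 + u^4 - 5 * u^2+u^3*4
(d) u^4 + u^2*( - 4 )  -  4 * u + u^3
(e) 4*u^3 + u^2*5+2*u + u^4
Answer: e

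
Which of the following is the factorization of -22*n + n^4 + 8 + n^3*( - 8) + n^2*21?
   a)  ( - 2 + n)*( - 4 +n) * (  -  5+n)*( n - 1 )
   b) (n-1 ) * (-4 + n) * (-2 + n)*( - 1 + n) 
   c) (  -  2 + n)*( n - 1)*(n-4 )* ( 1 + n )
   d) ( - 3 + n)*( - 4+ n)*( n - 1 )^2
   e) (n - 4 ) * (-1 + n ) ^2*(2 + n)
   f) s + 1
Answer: b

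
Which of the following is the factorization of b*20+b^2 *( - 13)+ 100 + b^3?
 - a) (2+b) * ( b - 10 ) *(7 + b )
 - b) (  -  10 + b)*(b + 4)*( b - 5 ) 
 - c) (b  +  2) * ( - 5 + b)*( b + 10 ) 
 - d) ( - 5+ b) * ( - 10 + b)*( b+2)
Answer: d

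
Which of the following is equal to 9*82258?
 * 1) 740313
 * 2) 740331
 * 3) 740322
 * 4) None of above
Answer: 3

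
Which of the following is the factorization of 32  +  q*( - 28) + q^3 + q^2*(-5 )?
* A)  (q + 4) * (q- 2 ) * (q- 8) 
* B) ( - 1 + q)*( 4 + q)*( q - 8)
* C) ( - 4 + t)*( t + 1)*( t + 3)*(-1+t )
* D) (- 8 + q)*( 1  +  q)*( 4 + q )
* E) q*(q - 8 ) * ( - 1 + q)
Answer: B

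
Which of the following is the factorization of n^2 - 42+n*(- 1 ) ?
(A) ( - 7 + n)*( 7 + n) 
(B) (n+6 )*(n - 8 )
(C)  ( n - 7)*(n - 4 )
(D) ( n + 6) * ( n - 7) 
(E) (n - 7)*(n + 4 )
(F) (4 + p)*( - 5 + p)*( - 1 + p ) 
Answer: D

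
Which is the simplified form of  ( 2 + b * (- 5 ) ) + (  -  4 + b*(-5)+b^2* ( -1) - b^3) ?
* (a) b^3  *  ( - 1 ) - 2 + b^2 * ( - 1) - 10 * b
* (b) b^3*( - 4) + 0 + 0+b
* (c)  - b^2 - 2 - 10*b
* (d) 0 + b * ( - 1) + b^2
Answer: a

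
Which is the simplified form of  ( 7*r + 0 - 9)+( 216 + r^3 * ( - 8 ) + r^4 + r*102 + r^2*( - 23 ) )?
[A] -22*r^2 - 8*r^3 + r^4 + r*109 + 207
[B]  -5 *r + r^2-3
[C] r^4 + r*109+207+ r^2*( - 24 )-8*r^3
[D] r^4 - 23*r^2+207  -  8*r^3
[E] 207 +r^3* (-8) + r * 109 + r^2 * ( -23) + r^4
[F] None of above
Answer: E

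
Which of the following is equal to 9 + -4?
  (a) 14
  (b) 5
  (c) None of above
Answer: b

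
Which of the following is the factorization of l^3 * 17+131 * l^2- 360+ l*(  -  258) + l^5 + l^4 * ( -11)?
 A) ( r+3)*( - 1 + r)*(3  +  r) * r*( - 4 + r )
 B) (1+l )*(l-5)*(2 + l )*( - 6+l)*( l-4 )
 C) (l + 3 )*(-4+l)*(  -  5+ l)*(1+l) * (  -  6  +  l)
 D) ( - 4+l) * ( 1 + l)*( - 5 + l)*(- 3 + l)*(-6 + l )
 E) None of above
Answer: C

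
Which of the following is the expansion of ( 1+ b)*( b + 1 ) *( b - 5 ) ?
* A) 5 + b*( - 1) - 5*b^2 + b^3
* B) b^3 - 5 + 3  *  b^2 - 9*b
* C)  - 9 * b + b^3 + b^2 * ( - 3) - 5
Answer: C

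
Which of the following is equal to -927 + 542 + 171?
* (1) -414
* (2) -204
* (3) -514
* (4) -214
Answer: 4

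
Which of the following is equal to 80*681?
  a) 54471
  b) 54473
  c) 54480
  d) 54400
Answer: c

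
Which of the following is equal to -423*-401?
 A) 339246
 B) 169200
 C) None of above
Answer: C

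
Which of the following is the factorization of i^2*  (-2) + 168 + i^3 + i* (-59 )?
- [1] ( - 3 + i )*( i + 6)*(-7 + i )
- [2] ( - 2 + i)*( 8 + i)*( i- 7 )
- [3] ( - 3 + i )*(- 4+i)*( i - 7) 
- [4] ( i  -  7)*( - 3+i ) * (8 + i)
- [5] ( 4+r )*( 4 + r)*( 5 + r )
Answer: 4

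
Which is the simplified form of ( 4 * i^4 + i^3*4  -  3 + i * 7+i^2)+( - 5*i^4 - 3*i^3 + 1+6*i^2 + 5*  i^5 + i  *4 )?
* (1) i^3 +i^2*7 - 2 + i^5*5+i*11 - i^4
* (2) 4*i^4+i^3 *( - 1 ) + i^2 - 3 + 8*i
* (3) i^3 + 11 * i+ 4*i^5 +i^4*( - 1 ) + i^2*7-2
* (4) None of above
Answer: 1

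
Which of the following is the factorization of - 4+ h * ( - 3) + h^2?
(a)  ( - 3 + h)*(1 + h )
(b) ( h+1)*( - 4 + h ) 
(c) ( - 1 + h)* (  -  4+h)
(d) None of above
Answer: b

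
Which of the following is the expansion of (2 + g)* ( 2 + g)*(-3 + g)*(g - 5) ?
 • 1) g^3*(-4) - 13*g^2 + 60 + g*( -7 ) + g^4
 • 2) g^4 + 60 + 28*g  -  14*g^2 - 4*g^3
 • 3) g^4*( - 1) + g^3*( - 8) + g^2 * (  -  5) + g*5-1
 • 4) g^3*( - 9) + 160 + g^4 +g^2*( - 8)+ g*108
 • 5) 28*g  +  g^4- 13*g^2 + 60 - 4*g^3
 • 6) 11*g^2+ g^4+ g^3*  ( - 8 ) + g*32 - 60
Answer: 5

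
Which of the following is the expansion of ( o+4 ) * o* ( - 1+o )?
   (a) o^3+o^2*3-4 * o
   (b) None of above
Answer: a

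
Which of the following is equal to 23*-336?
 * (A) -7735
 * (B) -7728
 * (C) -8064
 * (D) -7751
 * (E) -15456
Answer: B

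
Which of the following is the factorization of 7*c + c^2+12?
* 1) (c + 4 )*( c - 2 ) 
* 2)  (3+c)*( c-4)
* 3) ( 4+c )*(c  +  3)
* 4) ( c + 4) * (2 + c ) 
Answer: 3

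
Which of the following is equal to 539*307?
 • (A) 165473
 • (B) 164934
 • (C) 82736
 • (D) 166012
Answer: A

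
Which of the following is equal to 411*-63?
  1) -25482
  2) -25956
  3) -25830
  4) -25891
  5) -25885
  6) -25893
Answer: 6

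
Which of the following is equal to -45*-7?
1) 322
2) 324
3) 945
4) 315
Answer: 4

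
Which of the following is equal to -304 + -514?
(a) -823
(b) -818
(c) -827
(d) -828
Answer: b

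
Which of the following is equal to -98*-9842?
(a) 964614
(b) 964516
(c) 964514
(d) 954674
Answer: b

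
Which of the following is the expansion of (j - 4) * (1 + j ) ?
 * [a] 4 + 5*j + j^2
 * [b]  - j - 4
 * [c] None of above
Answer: c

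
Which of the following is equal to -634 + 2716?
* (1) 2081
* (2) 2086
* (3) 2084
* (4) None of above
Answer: 4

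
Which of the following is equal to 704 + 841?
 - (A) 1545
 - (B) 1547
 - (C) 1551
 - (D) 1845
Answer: A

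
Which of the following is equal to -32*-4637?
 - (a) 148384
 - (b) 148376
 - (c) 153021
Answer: a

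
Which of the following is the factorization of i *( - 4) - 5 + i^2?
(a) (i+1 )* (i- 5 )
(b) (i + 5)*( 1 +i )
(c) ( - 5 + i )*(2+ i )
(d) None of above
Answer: a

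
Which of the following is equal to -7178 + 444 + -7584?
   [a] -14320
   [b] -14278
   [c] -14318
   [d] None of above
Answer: c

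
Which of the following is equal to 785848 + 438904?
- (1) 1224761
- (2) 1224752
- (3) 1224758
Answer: 2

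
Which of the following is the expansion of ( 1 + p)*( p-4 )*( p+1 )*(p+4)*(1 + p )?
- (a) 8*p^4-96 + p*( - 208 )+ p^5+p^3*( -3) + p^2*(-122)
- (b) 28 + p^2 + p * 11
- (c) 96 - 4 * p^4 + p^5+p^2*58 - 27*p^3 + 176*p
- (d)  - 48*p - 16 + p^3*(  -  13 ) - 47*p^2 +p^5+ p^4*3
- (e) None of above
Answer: d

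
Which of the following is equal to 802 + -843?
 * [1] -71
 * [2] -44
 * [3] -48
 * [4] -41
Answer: 4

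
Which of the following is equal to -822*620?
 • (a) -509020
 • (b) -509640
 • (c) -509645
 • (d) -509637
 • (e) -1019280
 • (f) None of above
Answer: b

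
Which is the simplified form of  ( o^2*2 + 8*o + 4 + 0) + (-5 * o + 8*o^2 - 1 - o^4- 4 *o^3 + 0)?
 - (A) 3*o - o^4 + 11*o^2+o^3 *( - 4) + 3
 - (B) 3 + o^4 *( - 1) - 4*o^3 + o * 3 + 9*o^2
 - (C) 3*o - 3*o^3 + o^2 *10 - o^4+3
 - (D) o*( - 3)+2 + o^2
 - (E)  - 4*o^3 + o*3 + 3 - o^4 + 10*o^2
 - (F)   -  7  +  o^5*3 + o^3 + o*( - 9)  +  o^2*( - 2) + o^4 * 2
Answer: E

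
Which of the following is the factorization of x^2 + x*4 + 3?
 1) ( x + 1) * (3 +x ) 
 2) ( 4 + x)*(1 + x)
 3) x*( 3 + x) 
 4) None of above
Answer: 1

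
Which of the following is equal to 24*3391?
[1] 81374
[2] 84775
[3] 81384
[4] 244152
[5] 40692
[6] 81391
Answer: 3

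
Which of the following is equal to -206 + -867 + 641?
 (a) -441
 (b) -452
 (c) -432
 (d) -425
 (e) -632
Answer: c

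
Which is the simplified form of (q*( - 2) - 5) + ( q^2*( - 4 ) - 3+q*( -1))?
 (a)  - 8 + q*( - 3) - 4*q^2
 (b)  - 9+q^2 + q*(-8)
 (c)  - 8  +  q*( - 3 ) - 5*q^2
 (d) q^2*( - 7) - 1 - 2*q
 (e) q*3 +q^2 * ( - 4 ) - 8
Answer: a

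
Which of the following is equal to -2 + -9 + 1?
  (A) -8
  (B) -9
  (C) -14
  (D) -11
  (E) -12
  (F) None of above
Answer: F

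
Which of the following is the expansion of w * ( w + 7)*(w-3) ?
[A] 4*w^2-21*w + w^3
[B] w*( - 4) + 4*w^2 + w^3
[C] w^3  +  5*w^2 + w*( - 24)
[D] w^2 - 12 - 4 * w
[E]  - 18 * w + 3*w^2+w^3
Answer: A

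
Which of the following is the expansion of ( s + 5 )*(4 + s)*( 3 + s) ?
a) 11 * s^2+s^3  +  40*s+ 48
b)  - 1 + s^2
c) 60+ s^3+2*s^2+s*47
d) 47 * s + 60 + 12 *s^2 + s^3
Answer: d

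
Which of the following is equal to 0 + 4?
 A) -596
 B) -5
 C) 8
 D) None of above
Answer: D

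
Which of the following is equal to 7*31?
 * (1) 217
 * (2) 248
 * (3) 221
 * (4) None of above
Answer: 1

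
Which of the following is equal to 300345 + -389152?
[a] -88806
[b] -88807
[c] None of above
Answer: b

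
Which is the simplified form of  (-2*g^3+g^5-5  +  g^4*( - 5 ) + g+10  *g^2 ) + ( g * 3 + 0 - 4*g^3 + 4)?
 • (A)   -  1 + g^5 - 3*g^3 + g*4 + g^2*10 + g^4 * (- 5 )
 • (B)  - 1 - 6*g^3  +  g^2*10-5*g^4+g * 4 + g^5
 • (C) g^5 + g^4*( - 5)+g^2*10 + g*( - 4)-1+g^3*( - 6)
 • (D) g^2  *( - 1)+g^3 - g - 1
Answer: B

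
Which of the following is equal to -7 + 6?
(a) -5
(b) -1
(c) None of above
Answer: b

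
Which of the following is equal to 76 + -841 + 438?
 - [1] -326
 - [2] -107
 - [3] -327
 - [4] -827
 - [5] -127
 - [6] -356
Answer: 3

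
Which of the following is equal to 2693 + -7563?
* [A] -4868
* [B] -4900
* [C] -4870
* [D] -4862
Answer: C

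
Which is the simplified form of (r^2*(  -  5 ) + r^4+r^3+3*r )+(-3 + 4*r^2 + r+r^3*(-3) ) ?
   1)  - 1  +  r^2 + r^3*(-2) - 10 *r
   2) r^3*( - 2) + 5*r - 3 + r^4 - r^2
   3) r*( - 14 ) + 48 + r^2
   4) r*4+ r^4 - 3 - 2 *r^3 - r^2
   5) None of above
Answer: 4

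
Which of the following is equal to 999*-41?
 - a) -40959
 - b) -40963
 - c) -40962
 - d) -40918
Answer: a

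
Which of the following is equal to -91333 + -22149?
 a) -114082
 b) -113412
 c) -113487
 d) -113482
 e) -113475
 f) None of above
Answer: d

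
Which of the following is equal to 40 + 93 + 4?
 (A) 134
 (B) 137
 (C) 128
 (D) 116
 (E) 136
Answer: B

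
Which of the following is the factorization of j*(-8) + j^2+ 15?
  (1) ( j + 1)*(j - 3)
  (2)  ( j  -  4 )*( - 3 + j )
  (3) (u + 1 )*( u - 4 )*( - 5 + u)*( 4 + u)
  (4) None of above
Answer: 4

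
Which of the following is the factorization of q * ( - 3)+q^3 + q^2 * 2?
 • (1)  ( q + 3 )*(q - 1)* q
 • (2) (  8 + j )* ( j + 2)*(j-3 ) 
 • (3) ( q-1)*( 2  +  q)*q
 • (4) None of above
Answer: 1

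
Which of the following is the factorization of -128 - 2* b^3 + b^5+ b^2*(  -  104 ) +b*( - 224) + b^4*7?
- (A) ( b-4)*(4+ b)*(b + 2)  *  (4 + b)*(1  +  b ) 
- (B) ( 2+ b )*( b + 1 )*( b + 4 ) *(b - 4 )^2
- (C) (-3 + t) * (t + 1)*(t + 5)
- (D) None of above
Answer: A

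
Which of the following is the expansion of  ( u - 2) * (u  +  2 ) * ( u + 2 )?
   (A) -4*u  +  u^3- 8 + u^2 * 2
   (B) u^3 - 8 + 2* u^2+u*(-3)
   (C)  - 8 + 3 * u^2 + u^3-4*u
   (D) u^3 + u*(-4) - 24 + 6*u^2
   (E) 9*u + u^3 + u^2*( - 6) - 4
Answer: A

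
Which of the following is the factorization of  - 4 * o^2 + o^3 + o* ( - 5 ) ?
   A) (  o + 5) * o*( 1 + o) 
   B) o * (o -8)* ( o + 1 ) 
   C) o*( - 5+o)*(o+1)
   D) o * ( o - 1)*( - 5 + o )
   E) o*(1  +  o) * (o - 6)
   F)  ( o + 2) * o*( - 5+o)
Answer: C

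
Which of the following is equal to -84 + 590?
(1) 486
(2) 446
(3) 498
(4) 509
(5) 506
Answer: 5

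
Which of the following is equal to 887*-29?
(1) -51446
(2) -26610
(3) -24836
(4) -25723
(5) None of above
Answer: 4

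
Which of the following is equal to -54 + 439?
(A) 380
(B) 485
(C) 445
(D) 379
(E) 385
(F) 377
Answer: E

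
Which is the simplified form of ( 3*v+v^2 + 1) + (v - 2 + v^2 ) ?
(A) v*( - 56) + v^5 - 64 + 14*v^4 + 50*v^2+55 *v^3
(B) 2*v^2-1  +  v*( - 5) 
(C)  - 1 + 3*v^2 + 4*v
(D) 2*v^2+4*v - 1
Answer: D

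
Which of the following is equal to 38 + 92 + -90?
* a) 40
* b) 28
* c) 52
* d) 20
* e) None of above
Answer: a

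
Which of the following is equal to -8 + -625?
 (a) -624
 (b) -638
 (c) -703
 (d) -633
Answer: d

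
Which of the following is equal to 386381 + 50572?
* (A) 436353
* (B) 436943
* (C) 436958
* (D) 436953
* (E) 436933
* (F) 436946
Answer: D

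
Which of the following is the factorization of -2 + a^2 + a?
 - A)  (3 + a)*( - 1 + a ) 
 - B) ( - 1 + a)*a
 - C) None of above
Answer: C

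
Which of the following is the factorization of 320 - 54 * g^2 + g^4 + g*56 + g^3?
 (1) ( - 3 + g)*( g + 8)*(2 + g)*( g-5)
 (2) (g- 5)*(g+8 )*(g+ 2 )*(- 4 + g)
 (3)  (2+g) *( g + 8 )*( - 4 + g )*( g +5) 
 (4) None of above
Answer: 2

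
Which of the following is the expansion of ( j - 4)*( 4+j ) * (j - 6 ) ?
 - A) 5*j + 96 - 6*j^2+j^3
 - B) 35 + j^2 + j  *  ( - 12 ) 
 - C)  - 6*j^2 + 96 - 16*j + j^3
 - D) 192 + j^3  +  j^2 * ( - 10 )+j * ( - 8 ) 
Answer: C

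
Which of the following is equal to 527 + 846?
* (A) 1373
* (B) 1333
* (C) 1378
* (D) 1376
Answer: A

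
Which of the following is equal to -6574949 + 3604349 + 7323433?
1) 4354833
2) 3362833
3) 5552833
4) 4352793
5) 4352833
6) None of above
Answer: 5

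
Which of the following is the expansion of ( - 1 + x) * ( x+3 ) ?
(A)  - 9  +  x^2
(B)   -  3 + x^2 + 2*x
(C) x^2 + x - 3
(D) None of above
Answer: B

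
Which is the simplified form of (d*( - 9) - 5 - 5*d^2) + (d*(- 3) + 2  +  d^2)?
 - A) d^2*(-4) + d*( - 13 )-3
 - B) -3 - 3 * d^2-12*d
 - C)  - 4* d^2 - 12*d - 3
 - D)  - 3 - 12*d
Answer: C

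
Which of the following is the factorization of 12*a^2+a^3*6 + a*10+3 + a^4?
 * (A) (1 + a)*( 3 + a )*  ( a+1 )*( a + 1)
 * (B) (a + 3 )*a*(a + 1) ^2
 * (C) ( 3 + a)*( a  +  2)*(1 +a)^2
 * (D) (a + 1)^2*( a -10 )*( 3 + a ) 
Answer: A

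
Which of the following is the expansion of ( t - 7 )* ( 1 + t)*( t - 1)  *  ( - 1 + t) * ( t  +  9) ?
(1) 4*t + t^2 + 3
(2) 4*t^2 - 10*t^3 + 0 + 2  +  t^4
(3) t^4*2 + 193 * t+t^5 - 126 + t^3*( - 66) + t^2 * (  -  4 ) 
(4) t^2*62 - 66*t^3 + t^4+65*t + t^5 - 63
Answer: 4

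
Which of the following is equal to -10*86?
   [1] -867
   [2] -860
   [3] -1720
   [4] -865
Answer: 2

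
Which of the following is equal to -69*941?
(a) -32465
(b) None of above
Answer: b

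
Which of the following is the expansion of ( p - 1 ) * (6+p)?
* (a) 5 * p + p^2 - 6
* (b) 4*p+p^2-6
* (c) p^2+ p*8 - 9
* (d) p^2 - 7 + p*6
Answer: a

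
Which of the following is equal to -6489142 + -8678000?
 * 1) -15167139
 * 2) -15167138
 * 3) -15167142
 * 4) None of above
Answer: 3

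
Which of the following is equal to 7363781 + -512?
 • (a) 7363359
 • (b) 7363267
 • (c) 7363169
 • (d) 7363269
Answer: d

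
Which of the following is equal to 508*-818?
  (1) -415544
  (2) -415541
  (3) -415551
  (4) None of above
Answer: 1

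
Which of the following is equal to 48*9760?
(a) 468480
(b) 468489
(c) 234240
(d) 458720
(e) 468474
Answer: a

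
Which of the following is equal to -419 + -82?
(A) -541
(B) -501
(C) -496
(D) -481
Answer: B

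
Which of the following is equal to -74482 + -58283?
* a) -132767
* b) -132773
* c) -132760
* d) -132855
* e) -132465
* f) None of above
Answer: f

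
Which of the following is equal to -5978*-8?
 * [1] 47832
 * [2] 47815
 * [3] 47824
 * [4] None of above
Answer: 3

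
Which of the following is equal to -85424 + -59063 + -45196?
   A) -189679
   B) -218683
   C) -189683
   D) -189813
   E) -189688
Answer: C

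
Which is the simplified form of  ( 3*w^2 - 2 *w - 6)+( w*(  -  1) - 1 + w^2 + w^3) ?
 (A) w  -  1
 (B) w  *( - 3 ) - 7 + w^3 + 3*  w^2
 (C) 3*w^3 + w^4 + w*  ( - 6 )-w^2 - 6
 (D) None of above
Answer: D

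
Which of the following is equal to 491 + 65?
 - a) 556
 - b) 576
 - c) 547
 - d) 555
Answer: a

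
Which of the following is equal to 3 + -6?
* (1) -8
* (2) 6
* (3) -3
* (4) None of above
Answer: 3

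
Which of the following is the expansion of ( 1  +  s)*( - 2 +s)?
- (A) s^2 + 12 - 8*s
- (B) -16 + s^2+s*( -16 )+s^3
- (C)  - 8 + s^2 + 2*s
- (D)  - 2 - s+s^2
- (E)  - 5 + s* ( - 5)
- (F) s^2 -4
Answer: D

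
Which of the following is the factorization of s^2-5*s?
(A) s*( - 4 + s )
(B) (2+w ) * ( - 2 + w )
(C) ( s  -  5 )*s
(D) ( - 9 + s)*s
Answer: C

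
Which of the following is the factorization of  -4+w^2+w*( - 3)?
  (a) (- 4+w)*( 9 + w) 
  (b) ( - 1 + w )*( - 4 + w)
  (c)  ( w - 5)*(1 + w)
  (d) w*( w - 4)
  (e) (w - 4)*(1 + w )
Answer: e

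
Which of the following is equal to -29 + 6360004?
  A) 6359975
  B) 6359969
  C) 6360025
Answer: A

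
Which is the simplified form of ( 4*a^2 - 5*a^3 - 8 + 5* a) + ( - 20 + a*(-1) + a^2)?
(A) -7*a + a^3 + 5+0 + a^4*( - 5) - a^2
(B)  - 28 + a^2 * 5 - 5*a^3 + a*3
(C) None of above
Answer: C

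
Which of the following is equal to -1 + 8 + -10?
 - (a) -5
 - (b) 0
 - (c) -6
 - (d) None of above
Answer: d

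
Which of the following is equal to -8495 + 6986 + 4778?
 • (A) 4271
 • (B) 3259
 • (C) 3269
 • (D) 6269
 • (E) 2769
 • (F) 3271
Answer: C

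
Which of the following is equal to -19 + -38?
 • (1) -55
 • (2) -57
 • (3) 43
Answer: 2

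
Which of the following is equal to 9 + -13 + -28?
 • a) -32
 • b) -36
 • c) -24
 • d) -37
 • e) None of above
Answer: a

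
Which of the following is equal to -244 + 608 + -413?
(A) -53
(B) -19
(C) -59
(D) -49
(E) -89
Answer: D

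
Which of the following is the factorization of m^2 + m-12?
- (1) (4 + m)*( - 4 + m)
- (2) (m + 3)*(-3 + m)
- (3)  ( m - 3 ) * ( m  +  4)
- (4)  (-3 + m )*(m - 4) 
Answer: 3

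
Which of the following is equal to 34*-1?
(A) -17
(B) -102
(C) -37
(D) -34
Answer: D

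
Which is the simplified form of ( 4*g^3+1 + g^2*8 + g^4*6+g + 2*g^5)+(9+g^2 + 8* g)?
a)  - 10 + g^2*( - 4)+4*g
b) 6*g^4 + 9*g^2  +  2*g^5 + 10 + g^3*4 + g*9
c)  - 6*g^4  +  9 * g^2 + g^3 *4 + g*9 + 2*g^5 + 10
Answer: b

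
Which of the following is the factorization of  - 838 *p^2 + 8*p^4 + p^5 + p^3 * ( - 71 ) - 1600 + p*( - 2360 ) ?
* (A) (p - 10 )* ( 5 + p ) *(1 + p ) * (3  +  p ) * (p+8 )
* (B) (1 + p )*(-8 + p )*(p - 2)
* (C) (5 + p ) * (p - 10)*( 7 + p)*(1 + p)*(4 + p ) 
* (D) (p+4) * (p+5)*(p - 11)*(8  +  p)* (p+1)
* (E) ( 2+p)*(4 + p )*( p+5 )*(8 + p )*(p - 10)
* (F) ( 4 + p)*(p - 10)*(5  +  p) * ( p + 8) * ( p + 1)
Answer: F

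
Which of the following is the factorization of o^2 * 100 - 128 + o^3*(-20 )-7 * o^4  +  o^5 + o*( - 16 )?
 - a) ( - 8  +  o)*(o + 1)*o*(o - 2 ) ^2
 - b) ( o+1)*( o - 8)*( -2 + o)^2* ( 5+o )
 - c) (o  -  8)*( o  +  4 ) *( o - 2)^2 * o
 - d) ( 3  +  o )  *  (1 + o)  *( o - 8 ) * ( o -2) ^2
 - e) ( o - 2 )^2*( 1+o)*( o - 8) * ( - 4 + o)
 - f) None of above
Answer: f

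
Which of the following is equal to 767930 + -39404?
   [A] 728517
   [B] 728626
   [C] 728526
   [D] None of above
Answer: C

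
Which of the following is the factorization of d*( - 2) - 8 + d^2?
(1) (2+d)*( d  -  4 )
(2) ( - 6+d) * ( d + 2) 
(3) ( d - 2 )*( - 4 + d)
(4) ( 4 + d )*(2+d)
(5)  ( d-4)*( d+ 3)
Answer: 1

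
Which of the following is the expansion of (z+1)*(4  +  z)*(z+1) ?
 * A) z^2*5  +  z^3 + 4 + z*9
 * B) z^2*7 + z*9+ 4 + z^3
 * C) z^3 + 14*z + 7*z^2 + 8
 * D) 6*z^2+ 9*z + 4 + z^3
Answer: D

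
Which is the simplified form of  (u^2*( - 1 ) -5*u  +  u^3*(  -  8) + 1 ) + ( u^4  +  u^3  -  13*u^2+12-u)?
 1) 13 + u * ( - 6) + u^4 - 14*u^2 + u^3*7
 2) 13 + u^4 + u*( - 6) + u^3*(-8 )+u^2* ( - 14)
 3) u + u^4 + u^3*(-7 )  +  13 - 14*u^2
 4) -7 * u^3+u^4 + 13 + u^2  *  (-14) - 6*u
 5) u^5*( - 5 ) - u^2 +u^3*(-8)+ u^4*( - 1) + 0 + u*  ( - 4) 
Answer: 4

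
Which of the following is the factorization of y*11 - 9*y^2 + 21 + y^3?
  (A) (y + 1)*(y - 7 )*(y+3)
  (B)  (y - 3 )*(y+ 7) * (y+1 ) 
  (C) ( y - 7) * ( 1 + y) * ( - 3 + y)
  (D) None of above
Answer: C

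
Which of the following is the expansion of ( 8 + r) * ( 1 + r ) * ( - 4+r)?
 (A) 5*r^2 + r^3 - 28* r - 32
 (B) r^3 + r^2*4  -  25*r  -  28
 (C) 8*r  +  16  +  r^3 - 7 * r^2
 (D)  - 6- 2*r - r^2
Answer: A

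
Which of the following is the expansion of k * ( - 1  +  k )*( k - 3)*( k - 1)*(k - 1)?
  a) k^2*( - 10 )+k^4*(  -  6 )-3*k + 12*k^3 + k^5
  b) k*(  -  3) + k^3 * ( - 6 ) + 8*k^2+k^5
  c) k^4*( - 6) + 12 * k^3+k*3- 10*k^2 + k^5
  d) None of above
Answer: c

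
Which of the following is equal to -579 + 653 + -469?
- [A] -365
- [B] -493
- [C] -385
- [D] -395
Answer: D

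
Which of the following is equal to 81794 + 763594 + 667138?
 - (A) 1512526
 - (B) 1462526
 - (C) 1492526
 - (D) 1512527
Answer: A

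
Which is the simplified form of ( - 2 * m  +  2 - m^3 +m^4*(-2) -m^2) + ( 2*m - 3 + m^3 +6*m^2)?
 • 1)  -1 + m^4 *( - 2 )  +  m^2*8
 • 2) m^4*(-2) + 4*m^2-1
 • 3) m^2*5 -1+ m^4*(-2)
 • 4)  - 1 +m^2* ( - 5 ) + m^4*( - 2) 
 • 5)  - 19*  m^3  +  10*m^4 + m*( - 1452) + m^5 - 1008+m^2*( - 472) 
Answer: 3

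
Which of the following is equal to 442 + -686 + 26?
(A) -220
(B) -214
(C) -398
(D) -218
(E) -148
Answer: D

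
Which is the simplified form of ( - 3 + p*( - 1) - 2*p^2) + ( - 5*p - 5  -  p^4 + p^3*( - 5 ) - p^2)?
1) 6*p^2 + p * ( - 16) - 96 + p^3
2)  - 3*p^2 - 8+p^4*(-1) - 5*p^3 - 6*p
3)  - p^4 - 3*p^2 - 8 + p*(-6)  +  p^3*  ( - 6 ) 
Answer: 2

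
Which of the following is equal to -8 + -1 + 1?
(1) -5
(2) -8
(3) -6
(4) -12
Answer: 2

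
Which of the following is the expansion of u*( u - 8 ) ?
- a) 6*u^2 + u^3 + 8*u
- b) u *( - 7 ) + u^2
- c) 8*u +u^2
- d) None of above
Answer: d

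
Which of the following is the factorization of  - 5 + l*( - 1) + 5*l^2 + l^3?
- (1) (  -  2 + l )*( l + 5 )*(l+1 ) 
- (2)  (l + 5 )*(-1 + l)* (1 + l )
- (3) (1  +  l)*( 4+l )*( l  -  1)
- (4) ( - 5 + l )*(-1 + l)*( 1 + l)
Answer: 2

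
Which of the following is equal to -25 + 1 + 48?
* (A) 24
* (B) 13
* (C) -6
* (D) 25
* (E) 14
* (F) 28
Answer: A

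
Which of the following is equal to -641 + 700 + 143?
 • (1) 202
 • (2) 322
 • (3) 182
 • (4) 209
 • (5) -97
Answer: 1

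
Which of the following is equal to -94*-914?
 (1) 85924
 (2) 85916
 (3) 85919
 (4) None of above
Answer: 2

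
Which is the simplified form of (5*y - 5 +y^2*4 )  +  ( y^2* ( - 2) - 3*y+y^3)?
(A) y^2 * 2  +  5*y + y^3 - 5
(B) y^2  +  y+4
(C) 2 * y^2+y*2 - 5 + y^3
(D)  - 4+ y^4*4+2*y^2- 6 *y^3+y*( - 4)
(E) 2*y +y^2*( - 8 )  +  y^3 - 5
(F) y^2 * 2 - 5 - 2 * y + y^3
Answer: C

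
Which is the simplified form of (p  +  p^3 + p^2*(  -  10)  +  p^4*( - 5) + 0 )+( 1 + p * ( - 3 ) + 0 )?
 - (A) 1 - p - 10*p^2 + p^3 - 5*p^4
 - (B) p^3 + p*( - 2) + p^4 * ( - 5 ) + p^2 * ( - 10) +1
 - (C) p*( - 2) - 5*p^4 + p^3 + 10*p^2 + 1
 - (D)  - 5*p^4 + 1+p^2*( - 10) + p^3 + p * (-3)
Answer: B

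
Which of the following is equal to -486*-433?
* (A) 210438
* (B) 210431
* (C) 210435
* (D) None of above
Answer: A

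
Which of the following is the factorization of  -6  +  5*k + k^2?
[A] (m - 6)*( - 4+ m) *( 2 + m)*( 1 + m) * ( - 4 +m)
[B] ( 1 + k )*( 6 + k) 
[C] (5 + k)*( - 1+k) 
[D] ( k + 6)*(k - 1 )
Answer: D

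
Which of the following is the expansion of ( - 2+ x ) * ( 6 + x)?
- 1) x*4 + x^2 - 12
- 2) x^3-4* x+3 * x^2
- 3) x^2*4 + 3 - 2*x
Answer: 1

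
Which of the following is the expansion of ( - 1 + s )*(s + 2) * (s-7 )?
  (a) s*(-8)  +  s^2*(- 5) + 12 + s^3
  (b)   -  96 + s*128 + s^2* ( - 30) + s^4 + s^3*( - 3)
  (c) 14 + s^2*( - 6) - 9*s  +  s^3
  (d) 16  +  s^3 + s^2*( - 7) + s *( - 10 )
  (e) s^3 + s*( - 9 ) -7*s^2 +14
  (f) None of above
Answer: c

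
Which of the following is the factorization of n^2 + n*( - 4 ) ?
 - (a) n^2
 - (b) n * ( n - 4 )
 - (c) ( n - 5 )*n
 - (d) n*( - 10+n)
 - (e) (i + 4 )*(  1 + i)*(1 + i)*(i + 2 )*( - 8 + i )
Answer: b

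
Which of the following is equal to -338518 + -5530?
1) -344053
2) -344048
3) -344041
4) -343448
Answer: 2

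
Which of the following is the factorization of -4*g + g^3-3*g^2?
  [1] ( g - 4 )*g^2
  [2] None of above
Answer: 2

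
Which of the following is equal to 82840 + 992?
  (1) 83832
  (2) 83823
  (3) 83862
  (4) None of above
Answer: 1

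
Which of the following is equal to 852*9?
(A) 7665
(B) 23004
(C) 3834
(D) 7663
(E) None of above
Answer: E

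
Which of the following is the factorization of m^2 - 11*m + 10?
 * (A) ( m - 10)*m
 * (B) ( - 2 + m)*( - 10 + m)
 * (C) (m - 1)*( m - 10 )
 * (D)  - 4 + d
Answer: C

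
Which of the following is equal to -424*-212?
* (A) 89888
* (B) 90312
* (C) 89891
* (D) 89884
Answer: A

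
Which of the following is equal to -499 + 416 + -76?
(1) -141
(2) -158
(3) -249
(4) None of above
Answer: 4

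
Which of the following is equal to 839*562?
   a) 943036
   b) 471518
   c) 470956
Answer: b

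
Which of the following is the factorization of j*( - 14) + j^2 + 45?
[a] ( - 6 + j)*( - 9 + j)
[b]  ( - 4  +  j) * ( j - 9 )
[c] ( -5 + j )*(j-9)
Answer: c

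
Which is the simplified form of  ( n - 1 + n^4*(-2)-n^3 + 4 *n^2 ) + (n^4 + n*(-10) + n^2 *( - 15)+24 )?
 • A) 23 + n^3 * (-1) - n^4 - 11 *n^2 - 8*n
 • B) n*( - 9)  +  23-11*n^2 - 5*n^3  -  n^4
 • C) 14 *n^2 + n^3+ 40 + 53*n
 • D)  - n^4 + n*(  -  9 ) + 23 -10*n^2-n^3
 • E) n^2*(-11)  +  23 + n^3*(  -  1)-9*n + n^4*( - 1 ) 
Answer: E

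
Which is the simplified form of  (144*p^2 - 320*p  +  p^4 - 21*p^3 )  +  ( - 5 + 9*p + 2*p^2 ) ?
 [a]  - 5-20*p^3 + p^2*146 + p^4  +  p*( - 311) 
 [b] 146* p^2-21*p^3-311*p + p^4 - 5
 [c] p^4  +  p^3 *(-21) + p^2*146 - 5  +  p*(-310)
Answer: b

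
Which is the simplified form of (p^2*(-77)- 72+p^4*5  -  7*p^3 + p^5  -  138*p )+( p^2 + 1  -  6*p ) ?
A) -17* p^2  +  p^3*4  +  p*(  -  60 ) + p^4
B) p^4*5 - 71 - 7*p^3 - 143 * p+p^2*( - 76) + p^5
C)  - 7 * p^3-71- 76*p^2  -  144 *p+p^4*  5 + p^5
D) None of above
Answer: C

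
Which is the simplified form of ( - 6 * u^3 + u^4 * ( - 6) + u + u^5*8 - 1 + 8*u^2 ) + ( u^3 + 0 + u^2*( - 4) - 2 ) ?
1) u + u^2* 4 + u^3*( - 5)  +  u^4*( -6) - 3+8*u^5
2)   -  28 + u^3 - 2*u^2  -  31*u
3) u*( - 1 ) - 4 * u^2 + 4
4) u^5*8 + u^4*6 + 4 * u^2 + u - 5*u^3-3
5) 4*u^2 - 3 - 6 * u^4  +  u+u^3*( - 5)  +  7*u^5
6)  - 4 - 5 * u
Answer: 1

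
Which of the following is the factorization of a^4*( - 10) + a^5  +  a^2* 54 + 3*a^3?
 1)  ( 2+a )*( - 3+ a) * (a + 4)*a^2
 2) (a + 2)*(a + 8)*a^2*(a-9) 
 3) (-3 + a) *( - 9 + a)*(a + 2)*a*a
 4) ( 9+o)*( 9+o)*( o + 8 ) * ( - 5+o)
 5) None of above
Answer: 3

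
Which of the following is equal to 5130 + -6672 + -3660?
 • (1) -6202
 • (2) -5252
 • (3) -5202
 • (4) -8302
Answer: 3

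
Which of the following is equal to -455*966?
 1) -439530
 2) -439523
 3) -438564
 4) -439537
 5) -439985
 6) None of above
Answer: 1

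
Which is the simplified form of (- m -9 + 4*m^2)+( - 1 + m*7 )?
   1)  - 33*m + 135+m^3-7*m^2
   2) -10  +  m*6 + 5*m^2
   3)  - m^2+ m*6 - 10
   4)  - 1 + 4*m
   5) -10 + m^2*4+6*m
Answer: 5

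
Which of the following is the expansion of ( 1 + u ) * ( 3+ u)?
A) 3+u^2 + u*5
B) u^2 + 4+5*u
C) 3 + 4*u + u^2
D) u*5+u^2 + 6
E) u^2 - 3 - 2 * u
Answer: C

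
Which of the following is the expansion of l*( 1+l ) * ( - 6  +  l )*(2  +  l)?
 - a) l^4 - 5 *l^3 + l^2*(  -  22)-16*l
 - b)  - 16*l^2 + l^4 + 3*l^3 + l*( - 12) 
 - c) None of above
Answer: c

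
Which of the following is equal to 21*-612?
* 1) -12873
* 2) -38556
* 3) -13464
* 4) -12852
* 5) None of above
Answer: 4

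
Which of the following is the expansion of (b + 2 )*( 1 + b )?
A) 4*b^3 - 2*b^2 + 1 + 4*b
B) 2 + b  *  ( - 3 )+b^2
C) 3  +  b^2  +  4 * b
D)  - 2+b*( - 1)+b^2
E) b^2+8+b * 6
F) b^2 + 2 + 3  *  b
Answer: F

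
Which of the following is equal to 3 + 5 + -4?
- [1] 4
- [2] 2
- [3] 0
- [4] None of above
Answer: 1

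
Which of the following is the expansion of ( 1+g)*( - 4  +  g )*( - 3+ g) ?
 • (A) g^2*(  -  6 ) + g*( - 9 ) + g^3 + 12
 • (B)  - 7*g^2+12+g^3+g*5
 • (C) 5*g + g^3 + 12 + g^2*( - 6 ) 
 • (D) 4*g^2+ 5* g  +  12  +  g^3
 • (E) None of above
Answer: C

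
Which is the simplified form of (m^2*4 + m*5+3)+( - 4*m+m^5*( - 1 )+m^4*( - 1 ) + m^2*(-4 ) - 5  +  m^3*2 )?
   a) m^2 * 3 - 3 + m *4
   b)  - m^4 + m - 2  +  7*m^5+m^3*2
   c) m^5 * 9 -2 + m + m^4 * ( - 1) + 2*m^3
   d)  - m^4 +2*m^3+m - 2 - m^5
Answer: d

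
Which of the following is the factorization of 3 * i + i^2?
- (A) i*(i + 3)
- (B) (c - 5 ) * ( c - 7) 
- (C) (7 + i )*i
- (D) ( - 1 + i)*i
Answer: A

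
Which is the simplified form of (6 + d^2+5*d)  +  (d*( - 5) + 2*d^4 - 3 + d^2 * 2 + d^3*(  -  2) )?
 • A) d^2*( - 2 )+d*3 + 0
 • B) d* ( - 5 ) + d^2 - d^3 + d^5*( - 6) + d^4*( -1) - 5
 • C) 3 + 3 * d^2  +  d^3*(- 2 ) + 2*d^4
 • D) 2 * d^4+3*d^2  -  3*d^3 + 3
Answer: C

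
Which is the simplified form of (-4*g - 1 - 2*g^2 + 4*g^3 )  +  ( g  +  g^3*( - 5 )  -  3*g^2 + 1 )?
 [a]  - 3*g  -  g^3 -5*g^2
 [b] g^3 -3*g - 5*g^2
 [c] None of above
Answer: a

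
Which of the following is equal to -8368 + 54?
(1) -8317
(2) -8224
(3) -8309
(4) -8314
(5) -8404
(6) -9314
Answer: 4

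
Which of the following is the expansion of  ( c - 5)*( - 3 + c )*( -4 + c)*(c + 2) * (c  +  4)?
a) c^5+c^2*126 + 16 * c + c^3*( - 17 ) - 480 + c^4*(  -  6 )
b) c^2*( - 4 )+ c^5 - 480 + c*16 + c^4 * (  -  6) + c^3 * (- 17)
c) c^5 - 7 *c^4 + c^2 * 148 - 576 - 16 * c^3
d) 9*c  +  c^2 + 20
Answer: a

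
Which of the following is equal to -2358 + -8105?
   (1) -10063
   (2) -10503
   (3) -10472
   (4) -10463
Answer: 4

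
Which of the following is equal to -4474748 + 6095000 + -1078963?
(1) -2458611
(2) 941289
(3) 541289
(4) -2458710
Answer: 3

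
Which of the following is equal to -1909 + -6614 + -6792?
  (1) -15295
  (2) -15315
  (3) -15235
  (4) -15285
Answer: 2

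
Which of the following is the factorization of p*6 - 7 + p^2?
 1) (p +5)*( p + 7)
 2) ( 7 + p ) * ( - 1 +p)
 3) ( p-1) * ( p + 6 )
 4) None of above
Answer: 2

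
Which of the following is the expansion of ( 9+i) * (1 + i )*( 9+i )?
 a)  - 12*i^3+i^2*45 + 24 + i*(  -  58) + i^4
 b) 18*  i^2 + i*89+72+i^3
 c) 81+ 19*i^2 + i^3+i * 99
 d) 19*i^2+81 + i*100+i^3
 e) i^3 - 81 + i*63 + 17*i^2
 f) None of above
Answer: c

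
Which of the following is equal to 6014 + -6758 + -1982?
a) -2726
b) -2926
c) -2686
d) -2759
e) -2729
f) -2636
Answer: a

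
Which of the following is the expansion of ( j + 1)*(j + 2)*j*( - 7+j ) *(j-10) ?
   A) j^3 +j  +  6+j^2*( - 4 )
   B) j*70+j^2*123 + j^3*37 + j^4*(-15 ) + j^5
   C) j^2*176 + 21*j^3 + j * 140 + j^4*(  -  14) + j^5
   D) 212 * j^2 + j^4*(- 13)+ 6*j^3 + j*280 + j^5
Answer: C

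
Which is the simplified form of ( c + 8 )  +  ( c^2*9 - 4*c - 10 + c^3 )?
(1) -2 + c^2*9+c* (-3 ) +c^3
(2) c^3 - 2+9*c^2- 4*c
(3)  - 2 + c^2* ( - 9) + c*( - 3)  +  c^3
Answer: 1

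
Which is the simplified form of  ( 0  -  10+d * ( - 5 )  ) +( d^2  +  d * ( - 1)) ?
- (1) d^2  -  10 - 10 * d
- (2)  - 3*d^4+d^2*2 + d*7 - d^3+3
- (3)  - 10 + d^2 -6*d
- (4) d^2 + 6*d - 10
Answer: 3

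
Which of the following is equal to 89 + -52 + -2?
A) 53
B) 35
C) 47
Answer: B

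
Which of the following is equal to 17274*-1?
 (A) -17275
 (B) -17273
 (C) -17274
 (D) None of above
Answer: C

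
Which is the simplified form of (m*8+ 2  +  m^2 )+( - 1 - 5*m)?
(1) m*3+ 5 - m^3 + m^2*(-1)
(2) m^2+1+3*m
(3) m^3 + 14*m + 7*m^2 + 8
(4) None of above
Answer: 2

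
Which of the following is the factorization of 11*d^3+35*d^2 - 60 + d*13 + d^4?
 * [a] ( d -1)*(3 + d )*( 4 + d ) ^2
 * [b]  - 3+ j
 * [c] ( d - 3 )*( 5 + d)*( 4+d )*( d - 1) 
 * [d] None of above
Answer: d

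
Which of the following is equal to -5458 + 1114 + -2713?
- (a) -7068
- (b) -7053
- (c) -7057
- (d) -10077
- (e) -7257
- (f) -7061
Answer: c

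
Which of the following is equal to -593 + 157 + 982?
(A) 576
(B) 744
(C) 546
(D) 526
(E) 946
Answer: C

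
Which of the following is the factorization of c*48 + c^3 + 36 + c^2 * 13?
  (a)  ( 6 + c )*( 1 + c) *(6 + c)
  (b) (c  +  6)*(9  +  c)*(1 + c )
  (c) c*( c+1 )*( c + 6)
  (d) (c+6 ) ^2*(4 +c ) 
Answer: a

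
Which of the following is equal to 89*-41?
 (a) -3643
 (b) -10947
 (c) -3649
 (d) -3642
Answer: c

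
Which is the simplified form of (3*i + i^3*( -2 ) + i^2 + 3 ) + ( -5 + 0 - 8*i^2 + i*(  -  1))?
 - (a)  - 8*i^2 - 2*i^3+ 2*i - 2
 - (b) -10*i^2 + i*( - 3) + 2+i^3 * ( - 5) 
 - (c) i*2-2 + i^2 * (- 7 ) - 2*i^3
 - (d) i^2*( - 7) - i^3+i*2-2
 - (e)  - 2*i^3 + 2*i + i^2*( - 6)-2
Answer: c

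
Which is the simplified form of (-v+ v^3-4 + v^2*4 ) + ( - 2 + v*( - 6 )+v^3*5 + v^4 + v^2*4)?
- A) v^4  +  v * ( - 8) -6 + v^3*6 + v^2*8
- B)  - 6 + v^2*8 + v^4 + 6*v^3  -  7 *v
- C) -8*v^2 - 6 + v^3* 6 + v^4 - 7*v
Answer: B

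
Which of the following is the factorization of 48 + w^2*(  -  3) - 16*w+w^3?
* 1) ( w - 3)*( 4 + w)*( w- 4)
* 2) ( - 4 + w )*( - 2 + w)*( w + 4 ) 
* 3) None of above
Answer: 1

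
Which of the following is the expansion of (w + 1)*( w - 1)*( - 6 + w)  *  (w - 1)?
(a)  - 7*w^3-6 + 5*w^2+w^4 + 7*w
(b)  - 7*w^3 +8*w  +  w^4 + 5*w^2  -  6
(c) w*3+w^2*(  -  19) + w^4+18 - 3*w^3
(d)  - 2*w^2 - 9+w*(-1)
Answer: a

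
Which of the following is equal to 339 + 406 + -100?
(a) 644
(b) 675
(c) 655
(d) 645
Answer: d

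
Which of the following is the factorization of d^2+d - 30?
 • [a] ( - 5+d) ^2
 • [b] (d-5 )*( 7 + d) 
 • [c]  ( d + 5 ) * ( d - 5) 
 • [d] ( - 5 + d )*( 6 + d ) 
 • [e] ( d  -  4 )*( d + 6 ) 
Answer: d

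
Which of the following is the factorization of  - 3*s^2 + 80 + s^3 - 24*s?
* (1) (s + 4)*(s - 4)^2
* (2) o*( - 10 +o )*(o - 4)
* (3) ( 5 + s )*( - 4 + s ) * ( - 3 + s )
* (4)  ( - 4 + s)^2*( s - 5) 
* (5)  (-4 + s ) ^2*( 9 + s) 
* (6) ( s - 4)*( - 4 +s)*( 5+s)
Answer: 6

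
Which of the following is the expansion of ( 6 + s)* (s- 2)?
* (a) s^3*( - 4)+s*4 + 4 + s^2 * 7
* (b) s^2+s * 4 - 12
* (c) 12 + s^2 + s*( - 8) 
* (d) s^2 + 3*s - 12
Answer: b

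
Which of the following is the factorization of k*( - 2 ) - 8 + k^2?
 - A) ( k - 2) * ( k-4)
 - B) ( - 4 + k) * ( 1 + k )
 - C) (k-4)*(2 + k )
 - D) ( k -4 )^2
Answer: C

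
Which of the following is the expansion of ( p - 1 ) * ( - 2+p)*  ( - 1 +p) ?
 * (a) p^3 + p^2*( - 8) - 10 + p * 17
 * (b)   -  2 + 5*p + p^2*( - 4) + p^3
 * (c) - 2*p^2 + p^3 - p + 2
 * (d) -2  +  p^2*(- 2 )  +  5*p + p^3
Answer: b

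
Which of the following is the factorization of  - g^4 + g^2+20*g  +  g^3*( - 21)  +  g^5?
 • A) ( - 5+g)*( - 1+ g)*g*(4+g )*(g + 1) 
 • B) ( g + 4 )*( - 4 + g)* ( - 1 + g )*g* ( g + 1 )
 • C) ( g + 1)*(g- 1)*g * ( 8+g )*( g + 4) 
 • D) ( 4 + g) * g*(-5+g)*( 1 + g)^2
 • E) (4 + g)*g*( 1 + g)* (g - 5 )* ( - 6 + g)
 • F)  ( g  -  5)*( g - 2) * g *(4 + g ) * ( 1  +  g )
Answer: A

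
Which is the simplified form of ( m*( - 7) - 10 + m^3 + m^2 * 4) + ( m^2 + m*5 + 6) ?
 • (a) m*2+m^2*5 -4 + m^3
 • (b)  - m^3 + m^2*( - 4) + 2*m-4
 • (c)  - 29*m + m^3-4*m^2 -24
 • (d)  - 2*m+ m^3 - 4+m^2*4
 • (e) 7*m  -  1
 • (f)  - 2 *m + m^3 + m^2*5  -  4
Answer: f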